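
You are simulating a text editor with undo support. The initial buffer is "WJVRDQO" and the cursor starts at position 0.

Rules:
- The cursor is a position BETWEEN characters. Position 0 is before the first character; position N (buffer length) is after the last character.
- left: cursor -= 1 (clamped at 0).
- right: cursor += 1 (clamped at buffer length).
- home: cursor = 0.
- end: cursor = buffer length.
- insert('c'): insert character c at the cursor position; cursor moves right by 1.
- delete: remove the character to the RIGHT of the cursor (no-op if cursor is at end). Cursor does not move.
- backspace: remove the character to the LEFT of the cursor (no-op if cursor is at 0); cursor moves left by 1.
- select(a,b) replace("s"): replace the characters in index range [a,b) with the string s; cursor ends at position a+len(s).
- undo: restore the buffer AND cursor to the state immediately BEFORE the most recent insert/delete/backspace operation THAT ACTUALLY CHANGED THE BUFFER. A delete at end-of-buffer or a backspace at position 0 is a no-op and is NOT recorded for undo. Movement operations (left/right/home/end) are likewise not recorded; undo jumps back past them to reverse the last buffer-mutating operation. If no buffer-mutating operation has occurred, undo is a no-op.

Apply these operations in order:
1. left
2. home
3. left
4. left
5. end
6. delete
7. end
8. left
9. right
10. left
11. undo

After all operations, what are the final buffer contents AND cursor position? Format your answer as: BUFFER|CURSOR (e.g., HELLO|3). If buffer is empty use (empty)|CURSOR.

After op 1 (left): buf='WJVRDQO' cursor=0
After op 2 (home): buf='WJVRDQO' cursor=0
After op 3 (left): buf='WJVRDQO' cursor=0
After op 4 (left): buf='WJVRDQO' cursor=0
After op 5 (end): buf='WJVRDQO' cursor=7
After op 6 (delete): buf='WJVRDQO' cursor=7
After op 7 (end): buf='WJVRDQO' cursor=7
After op 8 (left): buf='WJVRDQO' cursor=6
After op 9 (right): buf='WJVRDQO' cursor=7
After op 10 (left): buf='WJVRDQO' cursor=6
After op 11 (undo): buf='WJVRDQO' cursor=6

Answer: WJVRDQO|6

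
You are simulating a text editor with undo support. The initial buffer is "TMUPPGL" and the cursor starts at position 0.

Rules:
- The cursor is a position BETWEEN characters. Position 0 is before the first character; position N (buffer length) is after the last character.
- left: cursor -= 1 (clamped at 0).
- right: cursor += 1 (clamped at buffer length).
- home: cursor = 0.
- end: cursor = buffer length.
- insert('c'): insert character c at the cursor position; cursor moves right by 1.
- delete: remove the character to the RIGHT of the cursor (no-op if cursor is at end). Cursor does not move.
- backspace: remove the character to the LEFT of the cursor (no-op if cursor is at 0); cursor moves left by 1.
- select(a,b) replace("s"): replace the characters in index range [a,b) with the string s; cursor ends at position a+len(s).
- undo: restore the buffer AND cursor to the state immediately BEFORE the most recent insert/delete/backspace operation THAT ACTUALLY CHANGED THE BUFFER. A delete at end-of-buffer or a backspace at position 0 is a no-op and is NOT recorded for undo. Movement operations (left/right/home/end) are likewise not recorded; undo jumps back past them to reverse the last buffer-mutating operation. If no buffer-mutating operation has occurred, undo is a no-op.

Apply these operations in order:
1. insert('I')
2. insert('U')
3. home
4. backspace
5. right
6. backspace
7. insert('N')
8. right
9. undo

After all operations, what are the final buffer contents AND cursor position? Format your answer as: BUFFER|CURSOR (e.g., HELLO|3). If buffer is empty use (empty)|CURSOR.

After op 1 (insert('I')): buf='ITMUPPGL' cursor=1
After op 2 (insert('U')): buf='IUTMUPPGL' cursor=2
After op 3 (home): buf='IUTMUPPGL' cursor=0
After op 4 (backspace): buf='IUTMUPPGL' cursor=0
After op 5 (right): buf='IUTMUPPGL' cursor=1
After op 6 (backspace): buf='UTMUPPGL' cursor=0
After op 7 (insert('N')): buf='NUTMUPPGL' cursor=1
After op 8 (right): buf='NUTMUPPGL' cursor=2
After op 9 (undo): buf='UTMUPPGL' cursor=0

Answer: UTMUPPGL|0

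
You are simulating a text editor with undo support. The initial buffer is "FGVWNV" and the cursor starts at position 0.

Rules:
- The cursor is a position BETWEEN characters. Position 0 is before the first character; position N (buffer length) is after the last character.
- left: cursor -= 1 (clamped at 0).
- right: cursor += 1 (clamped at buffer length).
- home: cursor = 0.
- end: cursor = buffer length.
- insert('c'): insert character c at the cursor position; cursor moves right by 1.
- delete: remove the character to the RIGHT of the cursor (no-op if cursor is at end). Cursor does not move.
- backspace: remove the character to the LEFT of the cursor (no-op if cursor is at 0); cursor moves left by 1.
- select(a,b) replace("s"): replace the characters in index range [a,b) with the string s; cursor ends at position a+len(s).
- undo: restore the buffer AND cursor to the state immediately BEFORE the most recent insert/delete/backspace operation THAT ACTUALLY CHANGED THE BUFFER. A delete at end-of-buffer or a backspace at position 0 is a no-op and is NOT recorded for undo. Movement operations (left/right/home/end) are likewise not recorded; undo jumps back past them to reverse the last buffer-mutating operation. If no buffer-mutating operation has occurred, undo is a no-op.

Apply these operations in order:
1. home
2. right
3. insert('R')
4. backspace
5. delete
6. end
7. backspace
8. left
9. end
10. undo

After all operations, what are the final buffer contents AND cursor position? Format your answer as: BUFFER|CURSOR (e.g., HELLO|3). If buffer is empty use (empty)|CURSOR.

Answer: FVWNV|5

Derivation:
After op 1 (home): buf='FGVWNV' cursor=0
After op 2 (right): buf='FGVWNV' cursor=1
After op 3 (insert('R')): buf='FRGVWNV' cursor=2
After op 4 (backspace): buf='FGVWNV' cursor=1
After op 5 (delete): buf='FVWNV' cursor=1
After op 6 (end): buf='FVWNV' cursor=5
After op 7 (backspace): buf='FVWN' cursor=4
After op 8 (left): buf='FVWN' cursor=3
After op 9 (end): buf='FVWN' cursor=4
After op 10 (undo): buf='FVWNV' cursor=5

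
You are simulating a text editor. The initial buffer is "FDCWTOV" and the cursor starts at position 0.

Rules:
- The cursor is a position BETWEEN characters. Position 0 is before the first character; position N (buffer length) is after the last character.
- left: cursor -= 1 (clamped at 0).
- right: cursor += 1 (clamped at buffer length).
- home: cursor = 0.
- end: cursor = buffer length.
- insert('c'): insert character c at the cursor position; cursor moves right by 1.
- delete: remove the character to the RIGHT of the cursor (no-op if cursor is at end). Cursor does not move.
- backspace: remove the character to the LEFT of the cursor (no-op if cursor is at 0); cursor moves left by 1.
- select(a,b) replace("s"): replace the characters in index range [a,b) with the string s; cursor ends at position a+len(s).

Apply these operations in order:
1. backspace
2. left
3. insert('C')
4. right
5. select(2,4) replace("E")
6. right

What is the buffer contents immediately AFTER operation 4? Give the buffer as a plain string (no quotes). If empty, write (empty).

Answer: CFDCWTOV

Derivation:
After op 1 (backspace): buf='FDCWTOV' cursor=0
After op 2 (left): buf='FDCWTOV' cursor=0
After op 3 (insert('C')): buf='CFDCWTOV' cursor=1
After op 4 (right): buf='CFDCWTOV' cursor=2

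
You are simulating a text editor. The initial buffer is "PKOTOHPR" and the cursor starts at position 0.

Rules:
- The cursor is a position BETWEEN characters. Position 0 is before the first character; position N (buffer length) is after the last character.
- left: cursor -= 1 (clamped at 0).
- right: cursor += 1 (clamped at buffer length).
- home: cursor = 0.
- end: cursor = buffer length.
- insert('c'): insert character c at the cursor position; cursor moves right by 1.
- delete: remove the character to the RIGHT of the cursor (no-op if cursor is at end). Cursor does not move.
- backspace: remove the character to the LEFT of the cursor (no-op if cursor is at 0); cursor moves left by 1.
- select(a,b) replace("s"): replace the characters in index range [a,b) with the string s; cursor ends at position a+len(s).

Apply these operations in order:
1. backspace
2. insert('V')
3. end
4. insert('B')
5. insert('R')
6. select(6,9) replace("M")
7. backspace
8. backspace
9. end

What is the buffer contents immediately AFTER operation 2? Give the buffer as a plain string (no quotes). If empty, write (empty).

After op 1 (backspace): buf='PKOTOHPR' cursor=0
After op 2 (insert('V')): buf='VPKOTOHPR' cursor=1

Answer: VPKOTOHPR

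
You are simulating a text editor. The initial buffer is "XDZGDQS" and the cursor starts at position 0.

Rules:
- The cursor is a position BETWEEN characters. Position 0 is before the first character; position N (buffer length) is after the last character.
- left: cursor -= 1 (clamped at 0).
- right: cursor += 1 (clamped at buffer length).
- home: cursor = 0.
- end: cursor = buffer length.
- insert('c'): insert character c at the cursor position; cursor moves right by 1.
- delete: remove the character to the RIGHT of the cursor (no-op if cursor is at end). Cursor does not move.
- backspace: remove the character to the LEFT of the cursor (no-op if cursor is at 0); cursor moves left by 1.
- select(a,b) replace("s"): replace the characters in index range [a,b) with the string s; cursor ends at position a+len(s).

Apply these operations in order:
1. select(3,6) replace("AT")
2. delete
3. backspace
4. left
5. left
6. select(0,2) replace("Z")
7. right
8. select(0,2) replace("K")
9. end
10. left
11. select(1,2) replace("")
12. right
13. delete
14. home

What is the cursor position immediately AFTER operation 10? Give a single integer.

Answer: 1

Derivation:
After op 1 (select(3,6) replace("AT")): buf='XDZATS' cursor=5
After op 2 (delete): buf='XDZAT' cursor=5
After op 3 (backspace): buf='XDZA' cursor=4
After op 4 (left): buf='XDZA' cursor=3
After op 5 (left): buf='XDZA' cursor=2
After op 6 (select(0,2) replace("Z")): buf='ZZA' cursor=1
After op 7 (right): buf='ZZA' cursor=2
After op 8 (select(0,2) replace("K")): buf='KA' cursor=1
After op 9 (end): buf='KA' cursor=2
After op 10 (left): buf='KA' cursor=1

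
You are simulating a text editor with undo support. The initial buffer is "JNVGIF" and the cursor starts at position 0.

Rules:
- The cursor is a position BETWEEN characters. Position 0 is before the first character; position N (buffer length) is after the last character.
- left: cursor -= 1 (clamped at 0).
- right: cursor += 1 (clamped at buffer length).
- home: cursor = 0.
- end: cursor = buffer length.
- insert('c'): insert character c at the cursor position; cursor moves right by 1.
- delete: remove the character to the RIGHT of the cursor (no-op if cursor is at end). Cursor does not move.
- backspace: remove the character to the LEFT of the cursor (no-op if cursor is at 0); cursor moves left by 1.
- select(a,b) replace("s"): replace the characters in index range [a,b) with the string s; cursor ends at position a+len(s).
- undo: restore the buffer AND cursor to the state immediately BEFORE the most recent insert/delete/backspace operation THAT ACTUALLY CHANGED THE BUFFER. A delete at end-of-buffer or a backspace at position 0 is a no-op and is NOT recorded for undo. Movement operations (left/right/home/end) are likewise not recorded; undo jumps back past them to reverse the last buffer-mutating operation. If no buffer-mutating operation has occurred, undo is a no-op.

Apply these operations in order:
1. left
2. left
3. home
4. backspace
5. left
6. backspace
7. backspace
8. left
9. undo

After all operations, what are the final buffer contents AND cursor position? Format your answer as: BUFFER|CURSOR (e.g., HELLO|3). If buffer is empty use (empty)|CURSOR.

Answer: JNVGIF|0

Derivation:
After op 1 (left): buf='JNVGIF' cursor=0
After op 2 (left): buf='JNVGIF' cursor=0
After op 3 (home): buf='JNVGIF' cursor=0
After op 4 (backspace): buf='JNVGIF' cursor=0
After op 5 (left): buf='JNVGIF' cursor=0
After op 6 (backspace): buf='JNVGIF' cursor=0
After op 7 (backspace): buf='JNVGIF' cursor=0
After op 8 (left): buf='JNVGIF' cursor=0
After op 9 (undo): buf='JNVGIF' cursor=0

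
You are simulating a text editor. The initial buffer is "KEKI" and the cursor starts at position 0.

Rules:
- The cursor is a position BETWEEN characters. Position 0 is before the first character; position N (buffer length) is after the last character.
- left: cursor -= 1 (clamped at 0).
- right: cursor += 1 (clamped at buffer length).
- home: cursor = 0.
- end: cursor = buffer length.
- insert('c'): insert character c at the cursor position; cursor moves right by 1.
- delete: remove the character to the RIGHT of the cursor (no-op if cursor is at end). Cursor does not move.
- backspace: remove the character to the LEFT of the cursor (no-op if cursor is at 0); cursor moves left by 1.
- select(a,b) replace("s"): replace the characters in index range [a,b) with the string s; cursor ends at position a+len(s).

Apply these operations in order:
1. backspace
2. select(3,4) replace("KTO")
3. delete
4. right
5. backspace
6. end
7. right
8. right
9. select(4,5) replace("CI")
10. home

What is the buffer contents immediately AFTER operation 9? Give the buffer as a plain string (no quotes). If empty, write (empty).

After op 1 (backspace): buf='KEKI' cursor=0
After op 2 (select(3,4) replace("KTO")): buf='KEKKTO' cursor=6
After op 3 (delete): buf='KEKKTO' cursor=6
After op 4 (right): buf='KEKKTO' cursor=6
After op 5 (backspace): buf='KEKKT' cursor=5
After op 6 (end): buf='KEKKT' cursor=5
After op 7 (right): buf='KEKKT' cursor=5
After op 8 (right): buf='KEKKT' cursor=5
After op 9 (select(4,5) replace("CI")): buf='KEKKCI' cursor=6

Answer: KEKKCI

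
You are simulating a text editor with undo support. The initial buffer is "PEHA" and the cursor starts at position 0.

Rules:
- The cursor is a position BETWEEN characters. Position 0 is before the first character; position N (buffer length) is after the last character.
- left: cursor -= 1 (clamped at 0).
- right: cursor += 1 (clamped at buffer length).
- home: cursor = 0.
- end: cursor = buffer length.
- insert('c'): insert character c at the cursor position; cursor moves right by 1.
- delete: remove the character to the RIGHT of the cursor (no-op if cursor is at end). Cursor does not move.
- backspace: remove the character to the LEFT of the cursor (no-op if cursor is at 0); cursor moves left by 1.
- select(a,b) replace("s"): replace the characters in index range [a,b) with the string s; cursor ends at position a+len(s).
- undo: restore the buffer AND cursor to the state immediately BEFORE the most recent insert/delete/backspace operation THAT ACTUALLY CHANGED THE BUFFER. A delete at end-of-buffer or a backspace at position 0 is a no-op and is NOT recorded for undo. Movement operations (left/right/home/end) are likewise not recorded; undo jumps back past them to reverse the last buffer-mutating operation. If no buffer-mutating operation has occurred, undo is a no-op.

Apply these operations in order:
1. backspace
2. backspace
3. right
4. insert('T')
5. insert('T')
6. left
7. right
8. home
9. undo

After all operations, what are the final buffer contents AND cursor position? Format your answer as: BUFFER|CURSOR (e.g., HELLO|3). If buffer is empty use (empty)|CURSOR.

Answer: PTEHA|2

Derivation:
After op 1 (backspace): buf='PEHA' cursor=0
After op 2 (backspace): buf='PEHA' cursor=0
After op 3 (right): buf='PEHA' cursor=1
After op 4 (insert('T')): buf='PTEHA' cursor=2
After op 5 (insert('T')): buf='PTTEHA' cursor=3
After op 6 (left): buf='PTTEHA' cursor=2
After op 7 (right): buf='PTTEHA' cursor=3
After op 8 (home): buf='PTTEHA' cursor=0
After op 9 (undo): buf='PTEHA' cursor=2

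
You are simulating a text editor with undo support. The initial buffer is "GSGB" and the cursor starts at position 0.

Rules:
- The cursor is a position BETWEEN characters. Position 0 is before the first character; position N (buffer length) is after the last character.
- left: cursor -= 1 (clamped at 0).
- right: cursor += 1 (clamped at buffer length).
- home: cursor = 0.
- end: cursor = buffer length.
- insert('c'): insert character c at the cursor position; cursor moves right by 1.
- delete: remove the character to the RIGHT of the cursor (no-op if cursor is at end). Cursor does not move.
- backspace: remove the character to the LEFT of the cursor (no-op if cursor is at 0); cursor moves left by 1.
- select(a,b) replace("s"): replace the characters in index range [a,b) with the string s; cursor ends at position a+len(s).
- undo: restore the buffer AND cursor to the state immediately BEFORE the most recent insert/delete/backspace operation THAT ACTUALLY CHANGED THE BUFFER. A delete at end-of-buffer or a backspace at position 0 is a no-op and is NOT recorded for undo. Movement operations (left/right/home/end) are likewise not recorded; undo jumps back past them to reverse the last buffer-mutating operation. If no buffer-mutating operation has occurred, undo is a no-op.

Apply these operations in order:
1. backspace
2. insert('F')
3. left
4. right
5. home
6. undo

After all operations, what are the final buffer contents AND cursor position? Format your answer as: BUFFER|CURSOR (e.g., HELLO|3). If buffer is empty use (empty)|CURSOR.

After op 1 (backspace): buf='GSGB' cursor=0
After op 2 (insert('F')): buf='FGSGB' cursor=1
After op 3 (left): buf='FGSGB' cursor=0
After op 4 (right): buf='FGSGB' cursor=1
After op 5 (home): buf='FGSGB' cursor=0
After op 6 (undo): buf='GSGB' cursor=0

Answer: GSGB|0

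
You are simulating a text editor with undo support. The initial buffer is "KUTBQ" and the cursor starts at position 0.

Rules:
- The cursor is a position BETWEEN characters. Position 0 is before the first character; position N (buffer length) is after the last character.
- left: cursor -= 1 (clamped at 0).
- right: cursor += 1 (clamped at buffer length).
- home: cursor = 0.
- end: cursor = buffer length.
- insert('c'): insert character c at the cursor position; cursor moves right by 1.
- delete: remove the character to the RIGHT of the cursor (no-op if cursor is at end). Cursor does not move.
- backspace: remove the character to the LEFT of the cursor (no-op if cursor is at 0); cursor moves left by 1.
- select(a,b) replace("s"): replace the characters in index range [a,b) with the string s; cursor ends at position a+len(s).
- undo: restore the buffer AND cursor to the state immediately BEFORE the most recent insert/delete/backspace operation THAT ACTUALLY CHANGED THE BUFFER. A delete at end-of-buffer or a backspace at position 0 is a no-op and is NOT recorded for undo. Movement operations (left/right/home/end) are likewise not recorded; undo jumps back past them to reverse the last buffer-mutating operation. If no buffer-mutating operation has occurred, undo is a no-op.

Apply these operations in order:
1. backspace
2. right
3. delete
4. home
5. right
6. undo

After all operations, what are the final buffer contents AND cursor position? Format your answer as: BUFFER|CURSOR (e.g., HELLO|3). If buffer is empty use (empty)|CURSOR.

After op 1 (backspace): buf='KUTBQ' cursor=0
After op 2 (right): buf='KUTBQ' cursor=1
After op 3 (delete): buf='KTBQ' cursor=1
After op 4 (home): buf='KTBQ' cursor=0
After op 5 (right): buf='KTBQ' cursor=1
After op 6 (undo): buf='KUTBQ' cursor=1

Answer: KUTBQ|1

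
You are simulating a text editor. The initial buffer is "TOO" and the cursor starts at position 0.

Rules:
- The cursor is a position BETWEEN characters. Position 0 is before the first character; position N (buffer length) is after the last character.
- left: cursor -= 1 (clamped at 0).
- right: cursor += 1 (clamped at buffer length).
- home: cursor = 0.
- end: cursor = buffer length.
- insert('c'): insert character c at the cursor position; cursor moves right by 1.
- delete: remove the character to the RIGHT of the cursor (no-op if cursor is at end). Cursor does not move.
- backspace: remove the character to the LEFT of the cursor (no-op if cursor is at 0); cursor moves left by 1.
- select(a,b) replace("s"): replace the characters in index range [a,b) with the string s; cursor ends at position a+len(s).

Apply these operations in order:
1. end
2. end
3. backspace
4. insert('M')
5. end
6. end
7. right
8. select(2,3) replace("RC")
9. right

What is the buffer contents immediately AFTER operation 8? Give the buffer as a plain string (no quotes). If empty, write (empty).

After op 1 (end): buf='TOO' cursor=3
After op 2 (end): buf='TOO' cursor=3
After op 3 (backspace): buf='TO' cursor=2
After op 4 (insert('M')): buf='TOM' cursor=3
After op 5 (end): buf='TOM' cursor=3
After op 6 (end): buf='TOM' cursor=3
After op 7 (right): buf='TOM' cursor=3
After op 8 (select(2,3) replace("RC")): buf='TORC' cursor=4

Answer: TORC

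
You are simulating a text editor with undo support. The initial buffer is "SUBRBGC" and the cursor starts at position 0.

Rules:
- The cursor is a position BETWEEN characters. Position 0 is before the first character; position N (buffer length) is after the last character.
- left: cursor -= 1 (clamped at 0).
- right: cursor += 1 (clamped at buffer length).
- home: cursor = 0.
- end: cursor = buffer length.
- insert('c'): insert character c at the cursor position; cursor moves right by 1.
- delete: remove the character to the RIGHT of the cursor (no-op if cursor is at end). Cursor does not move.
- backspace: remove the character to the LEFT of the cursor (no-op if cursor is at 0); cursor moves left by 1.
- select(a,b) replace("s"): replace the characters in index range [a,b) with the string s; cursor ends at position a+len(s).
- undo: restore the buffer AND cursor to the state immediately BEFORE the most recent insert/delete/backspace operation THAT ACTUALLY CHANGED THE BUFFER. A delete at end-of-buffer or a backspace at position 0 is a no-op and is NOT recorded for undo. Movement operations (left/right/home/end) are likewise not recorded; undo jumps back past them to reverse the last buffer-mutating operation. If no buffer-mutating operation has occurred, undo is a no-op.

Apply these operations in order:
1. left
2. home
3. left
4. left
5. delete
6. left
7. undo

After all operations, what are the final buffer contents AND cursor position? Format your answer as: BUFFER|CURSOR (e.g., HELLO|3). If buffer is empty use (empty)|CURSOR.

Answer: SUBRBGC|0

Derivation:
After op 1 (left): buf='SUBRBGC' cursor=0
After op 2 (home): buf='SUBRBGC' cursor=0
After op 3 (left): buf='SUBRBGC' cursor=0
After op 4 (left): buf='SUBRBGC' cursor=0
After op 5 (delete): buf='UBRBGC' cursor=0
After op 6 (left): buf='UBRBGC' cursor=0
After op 7 (undo): buf='SUBRBGC' cursor=0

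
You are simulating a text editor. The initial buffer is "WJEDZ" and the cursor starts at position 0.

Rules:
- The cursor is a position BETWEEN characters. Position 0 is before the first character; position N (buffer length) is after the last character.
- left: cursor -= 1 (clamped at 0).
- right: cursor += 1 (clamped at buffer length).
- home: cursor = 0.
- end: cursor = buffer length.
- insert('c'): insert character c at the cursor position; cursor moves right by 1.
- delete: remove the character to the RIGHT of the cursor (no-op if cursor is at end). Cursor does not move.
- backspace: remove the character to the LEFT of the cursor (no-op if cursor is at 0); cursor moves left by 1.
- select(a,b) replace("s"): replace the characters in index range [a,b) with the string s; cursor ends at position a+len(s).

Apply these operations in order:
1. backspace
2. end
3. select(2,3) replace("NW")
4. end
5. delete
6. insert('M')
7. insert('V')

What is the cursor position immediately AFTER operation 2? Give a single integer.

Answer: 5

Derivation:
After op 1 (backspace): buf='WJEDZ' cursor=0
After op 2 (end): buf='WJEDZ' cursor=5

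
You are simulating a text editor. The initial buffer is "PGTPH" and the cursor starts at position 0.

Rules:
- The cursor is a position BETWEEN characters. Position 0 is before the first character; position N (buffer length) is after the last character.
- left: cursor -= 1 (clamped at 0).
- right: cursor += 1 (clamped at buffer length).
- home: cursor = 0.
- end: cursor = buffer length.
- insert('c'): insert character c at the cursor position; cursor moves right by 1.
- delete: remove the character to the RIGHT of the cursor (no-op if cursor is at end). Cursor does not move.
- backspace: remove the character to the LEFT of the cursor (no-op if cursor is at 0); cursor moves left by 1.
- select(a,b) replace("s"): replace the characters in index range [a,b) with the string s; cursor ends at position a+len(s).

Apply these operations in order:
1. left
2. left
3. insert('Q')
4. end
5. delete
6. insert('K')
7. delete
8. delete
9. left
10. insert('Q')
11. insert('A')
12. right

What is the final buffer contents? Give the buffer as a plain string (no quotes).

After op 1 (left): buf='PGTPH' cursor=0
After op 2 (left): buf='PGTPH' cursor=0
After op 3 (insert('Q')): buf='QPGTPH' cursor=1
After op 4 (end): buf='QPGTPH' cursor=6
After op 5 (delete): buf='QPGTPH' cursor=6
After op 6 (insert('K')): buf='QPGTPHK' cursor=7
After op 7 (delete): buf='QPGTPHK' cursor=7
After op 8 (delete): buf='QPGTPHK' cursor=7
After op 9 (left): buf='QPGTPHK' cursor=6
After op 10 (insert('Q')): buf='QPGTPHQK' cursor=7
After op 11 (insert('A')): buf='QPGTPHQAK' cursor=8
After op 12 (right): buf='QPGTPHQAK' cursor=9

Answer: QPGTPHQAK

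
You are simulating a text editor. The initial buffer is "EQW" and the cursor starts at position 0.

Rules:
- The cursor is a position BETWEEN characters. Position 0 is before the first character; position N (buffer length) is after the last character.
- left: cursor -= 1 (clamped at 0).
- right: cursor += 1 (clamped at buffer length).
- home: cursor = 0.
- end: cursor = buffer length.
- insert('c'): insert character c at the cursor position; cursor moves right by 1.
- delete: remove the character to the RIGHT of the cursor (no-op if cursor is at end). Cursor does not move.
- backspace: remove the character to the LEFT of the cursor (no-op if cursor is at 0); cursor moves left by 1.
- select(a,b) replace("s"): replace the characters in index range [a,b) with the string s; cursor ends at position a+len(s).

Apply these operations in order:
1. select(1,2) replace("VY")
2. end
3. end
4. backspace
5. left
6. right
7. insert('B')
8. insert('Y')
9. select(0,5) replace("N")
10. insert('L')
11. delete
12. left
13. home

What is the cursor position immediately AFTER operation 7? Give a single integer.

Answer: 4

Derivation:
After op 1 (select(1,2) replace("VY")): buf='EVYW' cursor=3
After op 2 (end): buf='EVYW' cursor=4
After op 3 (end): buf='EVYW' cursor=4
After op 4 (backspace): buf='EVY' cursor=3
After op 5 (left): buf='EVY' cursor=2
After op 6 (right): buf='EVY' cursor=3
After op 7 (insert('B')): buf='EVYB' cursor=4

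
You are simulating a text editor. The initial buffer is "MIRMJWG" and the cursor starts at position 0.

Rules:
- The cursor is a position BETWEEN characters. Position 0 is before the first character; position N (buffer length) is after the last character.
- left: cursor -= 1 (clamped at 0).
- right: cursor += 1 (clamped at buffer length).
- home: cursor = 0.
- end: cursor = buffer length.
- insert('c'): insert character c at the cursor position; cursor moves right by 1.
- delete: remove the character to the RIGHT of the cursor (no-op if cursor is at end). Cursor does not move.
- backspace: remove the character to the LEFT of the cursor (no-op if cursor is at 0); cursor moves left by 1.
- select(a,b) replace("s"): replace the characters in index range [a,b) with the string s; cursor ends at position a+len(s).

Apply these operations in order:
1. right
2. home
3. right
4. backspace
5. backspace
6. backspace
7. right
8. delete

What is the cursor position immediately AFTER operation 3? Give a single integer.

Answer: 1

Derivation:
After op 1 (right): buf='MIRMJWG' cursor=1
After op 2 (home): buf='MIRMJWG' cursor=0
After op 3 (right): buf='MIRMJWG' cursor=1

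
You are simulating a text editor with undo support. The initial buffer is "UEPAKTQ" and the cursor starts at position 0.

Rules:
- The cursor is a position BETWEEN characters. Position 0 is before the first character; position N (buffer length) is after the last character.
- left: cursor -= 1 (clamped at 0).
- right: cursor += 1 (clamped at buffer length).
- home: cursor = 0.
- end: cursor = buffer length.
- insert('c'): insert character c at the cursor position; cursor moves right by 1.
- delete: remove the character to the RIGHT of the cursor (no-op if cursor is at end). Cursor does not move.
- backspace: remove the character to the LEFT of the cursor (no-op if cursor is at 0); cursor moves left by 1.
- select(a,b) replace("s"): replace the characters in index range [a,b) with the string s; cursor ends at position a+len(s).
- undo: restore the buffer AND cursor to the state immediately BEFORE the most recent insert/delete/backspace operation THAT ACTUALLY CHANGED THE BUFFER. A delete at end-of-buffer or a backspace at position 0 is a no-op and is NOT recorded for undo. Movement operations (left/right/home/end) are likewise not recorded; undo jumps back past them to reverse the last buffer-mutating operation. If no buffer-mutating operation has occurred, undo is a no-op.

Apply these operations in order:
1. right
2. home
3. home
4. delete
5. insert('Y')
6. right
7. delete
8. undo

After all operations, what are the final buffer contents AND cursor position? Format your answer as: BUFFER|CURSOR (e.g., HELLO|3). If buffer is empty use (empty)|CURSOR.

Answer: YEPAKTQ|2

Derivation:
After op 1 (right): buf='UEPAKTQ' cursor=1
After op 2 (home): buf='UEPAKTQ' cursor=0
After op 3 (home): buf='UEPAKTQ' cursor=0
After op 4 (delete): buf='EPAKTQ' cursor=0
After op 5 (insert('Y')): buf='YEPAKTQ' cursor=1
After op 6 (right): buf='YEPAKTQ' cursor=2
After op 7 (delete): buf='YEAKTQ' cursor=2
After op 8 (undo): buf='YEPAKTQ' cursor=2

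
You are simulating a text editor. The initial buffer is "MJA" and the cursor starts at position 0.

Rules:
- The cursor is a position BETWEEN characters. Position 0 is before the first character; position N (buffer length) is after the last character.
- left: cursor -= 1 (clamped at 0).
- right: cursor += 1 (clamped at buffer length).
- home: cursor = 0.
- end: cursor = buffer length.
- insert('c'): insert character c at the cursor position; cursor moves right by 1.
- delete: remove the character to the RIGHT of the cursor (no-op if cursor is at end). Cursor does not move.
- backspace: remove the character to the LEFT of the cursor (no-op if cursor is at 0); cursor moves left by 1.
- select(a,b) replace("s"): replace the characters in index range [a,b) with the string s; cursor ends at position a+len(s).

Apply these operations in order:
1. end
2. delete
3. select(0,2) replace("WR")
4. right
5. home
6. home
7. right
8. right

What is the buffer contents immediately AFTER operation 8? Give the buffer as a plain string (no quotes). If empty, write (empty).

Answer: WRA

Derivation:
After op 1 (end): buf='MJA' cursor=3
After op 2 (delete): buf='MJA' cursor=3
After op 3 (select(0,2) replace("WR")): buf='WRA' cursor=2
After op 4 (right): buf='WRA' cursor=3
After op 5 (home): buf='WRA' cursor=0
After op 6 (home): buf='WRA' cursor=0
After op 7 (right): buf='WRA' cursor=1
After op 8 (right): buf='WRA' cursor=2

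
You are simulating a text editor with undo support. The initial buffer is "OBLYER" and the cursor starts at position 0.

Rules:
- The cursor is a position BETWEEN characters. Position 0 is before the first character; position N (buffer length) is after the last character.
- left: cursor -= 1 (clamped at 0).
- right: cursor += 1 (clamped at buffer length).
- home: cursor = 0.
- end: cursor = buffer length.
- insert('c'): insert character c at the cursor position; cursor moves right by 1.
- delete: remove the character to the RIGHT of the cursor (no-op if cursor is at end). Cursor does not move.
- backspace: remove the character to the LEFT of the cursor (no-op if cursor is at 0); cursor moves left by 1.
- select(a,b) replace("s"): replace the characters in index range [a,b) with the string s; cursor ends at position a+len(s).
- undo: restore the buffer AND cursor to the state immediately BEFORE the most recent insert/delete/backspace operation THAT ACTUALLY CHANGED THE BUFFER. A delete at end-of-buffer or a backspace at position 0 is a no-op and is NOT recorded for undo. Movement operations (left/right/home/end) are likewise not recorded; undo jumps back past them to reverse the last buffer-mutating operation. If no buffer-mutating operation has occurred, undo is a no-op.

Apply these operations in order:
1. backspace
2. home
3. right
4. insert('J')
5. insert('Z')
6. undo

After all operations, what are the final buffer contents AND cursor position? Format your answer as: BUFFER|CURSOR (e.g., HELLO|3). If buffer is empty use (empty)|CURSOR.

Answer: OJBLYER|2

Derivation:
After op 1 (backspace): buf='OBLYER' cursor=0
After op 2 (home): buf='OBLYER' cursor=0
After op 3 (right): buf='OBLYER' cursor=1
After op 4 (insert('J')): buf='OJBLYER' cursor=2
After op 5 (insert('Z')): buf='OJZBLYER' cursor=3
After op 6 (undo): buf='OJBLYER' cursor=2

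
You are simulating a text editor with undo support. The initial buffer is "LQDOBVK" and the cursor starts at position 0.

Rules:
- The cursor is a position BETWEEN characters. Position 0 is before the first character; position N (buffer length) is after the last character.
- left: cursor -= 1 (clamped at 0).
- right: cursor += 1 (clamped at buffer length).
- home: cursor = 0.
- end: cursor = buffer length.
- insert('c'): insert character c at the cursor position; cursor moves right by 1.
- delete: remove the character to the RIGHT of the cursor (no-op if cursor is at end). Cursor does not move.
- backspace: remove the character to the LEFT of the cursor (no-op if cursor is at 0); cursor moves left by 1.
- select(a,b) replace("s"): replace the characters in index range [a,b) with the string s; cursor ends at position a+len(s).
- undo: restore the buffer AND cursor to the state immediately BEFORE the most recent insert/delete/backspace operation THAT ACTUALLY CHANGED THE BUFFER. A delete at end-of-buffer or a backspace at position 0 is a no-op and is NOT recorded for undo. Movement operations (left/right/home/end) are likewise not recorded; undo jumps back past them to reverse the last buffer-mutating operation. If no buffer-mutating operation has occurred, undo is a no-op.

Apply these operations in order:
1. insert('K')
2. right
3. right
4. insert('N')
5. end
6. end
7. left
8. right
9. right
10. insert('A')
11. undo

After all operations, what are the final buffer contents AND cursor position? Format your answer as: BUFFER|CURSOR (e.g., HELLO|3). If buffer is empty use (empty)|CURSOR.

Answer: KLQNDOBVK|9

Derivation:
After op 1 (insert('K')): buf='KLQDOBVK' cursor=1
After op 2 (right): buf='KLQDOBVK' cursor=2
After op 3 (right): buf='KLQDOBVK' cursor=3
After op 4 (insert('N')): buf='KLQNDOBVK' cursor=4
After op 5 (end): buf='KLQNDOBVK' cursor=9
After op 6 (end): buf='KLQNDOBVK' cursor=9
After op 7 (left): buf='KLQNDOBVK' cursor=8
After op 8 (right): buf='KLQNDOBVK' cursor=9
After op 9 (right): buf='KLQNDOBVK' cursor=9
After op 10 (insert('A')): buf='KLQNDOBVKA' cursor=10
After op 11 (undo): buf='KLQNDOBVK' cursor=9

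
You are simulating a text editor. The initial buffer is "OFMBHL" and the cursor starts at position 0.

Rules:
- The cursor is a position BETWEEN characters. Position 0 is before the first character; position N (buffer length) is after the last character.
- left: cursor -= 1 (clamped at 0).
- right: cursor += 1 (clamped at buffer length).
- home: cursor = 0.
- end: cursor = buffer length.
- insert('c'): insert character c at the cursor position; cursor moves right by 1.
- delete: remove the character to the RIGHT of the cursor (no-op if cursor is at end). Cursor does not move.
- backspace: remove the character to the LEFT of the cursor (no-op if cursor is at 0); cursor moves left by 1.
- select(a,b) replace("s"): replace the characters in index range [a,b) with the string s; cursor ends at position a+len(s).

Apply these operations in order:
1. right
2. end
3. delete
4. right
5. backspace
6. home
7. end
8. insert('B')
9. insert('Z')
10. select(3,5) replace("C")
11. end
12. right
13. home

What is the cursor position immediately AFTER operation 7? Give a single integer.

Answer: 5

Derivation:
After op 1 (right): buf='OFMBHL' cursor=1
After op 2 (end): buf='OFMBHL' cursor=6
After op 3 (delete): buf='OFMBHL' cursor=6
After op 4 (right): buf='OFMBHL' cursor=6
After op 5 (backspace): buf='OFMBH' cursor=5
After op 6 (home): buf='OFMBH' cursor=0
After op 7 (end): buf='OFMBH' cursor=5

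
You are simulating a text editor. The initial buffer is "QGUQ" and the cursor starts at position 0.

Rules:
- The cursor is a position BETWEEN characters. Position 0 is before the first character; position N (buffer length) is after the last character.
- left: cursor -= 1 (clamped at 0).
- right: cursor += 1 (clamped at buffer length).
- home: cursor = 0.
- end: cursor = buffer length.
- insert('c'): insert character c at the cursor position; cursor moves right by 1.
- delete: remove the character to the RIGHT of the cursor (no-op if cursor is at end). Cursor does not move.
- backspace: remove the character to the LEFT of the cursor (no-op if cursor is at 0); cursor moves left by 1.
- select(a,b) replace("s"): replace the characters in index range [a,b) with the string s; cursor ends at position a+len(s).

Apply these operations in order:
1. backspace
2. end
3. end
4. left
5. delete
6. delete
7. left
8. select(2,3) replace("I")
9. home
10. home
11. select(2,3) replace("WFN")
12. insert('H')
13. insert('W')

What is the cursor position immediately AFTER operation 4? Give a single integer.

Answer: 3

Derivation:
After op 1 (backspace): buf='QGUQ' cursor=0
After op 2 (end): buf='QGUQ' cursor=4
After op 3 (end): buf='QGUQ' cursor=4
After op 4 (left): buf='QGUQ' cursor=3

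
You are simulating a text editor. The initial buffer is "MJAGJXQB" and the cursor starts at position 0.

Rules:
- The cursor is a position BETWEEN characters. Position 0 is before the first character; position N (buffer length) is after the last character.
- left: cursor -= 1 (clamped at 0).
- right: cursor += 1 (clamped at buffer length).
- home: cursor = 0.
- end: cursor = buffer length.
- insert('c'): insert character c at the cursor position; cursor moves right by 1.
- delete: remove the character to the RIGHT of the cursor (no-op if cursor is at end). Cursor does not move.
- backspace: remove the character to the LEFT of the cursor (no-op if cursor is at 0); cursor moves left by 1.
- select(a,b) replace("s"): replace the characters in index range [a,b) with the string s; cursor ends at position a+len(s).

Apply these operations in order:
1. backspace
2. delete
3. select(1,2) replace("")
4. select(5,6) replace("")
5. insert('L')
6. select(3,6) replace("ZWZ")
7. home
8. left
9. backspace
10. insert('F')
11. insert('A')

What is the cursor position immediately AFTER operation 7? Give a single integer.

Answer: 0

Derivation:
After op 1 (backspace): buf='MJAGJXQB' cursor=0
After op 2 (delete): buf='JAGJXQB' cursor=0
After op 3 (select(1,2) replace("")): buf='JGJXQB' cursor=1
After op 4 (select(5,6) replace("")): buf='JGJXQ' cursor=5
After op 5 (insert('L')): buf='JGJXQL' cursor=6
After op 6 (select(3,6) replace("ZWZ")): buf='JGJZWZ' cursor=6
After op 7 (home): buf='JGJZWZ' cursor=0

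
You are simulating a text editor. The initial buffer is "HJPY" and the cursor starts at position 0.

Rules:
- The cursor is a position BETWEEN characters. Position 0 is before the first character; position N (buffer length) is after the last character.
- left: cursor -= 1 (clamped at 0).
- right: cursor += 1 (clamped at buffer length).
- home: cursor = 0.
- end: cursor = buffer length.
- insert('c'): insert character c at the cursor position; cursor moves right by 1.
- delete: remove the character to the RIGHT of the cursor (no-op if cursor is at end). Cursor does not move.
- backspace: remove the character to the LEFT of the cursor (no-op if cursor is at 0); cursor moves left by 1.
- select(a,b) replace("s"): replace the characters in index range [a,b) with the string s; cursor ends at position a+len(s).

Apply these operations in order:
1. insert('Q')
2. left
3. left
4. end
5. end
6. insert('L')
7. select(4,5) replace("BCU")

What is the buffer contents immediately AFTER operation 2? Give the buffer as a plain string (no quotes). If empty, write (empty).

Answer: QHJPY

Derivation:
After op 1 (insert('Q')): buf='QHJPY' cursor=1
After op 2 (left): buf='QHJPY' cursor=0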